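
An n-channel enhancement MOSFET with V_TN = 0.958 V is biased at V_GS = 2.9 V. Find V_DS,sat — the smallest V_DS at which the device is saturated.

V_DS,sat = 1.94 V

The boundary between triode and saturation is V_DS = V_GS − V_TN = V_ov.
V_ov = 2.9 − 0.958 = 1.94 V.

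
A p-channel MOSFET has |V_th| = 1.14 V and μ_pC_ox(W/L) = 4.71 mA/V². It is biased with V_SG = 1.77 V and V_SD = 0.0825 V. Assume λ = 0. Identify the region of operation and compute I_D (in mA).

V_ov = V_SG − |V_th| = 1.77 − 1.14 = 0.63 V.
Since V_SD = 0.0825 V < V_ov = 0.63 V, the device is in the triode region.
I_D = k_p [V_ov · V_SD − ½ V_SD²] = 4.71 × [0.63 × 0.0825 − 0.5 × 0.0825²] = 0.229 mA.

Triode; I_D = 0.229 mA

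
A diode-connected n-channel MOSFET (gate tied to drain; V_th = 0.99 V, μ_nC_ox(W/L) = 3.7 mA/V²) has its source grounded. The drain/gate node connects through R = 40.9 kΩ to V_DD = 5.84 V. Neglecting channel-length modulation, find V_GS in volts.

V_GS = 1.24 V

With gate tied to drain, V_GS = V_DS ≥ V_GS − V_th, so the device is in saturation.
KCL at the drain: ½ k_n (V_GS − V_th)² = (V_DD − V_GS)/R.
Let x = V_GS − 0.99. Then 75.7 x² + x − 4.85 = 0, giving x = 0.247 V (positive root), so V_GS = 1.24 V.
I_D = (V_DD − V_GS)/R = (5.84 − 1.24) / 40.9 = 0.113 mA.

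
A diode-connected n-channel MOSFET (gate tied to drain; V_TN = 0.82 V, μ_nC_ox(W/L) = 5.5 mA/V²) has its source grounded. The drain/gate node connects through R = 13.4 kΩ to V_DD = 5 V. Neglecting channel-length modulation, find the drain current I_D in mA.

I_D = 0.288 mA

With gate tied to drain, V_GS = V_DS ≥ V_GS − V_TN, so the device is in saturation.
KCL at the drain: ½ k_n (V_GS − V_TN)² = (V_DD − V_GS)/R.
Let x = V_GS − 0.82. Then 36.9 x² + x − 4.18 = 0, giving x = 0.324 V (positive root), so V_GS = 1.14 V.
I_D = (V_DD − V_GS)/R = (5 − 1.14) / 13.4 = 0.288 mA.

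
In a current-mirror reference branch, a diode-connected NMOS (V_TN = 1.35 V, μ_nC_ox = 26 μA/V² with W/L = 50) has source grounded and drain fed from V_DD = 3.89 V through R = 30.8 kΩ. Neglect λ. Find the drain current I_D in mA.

I_D = 0.0717 mA

With gate tied to drain, V_GS = V_DS ≥ V_GS − V_TN, so the device is in saturation.
k_n = μ_nC_ox · (W/L) = 1.3 mA/V².
KCL at the drain: ½ k_n (V_GS − V_TN)² = (V_DD − V_GS)/R.
Let x = V_GS − 1.35. Then 20 x² + x − 2.54 = 0, giving x = 0.332 V (positive root), so V_GS = 1.68 V.
I_D = (V_DD − V_GS)/R = (3.89 − 1.68) / 30.8 = 0.0717 mA.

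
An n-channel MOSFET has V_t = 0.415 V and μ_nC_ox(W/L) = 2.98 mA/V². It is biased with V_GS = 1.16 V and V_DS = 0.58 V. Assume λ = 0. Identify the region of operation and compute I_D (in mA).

V_ov = V_GS − V_t = 1.16 − 0.415 = 0.745 V.
Since V_DS = 0.58 V < V_ov = 0.745 V, the device is in the triode region.
I_D = k_n [V_ov · V_DS − ½ V_DS²] = 2.98 × [0.745 × 0.58 − 0.5 × 0.58²] = 0.786 mA.

Triode; I_D = 0.786 mA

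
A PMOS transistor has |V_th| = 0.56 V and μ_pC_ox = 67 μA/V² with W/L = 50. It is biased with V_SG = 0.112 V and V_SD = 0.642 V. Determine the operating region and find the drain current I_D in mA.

Cutoff; I_D = 0 mA

V_SG = 0.112 V < |V_th| = 0.56 V, so the transistor is in cutoff.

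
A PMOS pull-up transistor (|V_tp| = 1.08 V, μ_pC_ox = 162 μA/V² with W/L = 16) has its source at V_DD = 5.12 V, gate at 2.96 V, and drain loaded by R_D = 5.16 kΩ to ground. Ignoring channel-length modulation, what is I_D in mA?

V_SG = V_DD − V_G = 5.12 − 2.96 = 2.16 V, so V_ov = 2.16 − 1.08 = 1.08 V.
k_p = μ_pC_ox · (W/L) = 2.592 mA/V².
Assume saturation: I_D = ½ k_p V_ov² = 0.5 × 2.592 × 1.08² = 1.51 mA, giving V_SD = V_DD − I_D R_D = 5.12 − 1.51 × 5.16 = -2.68 V.
But -2.68 V < V_ov = 1.08 V, so the device is actually in triode.
In triode I_D = k_p[V_ov V_SD − ½ V_SD²] and I_D = (V_DD − V_SD)/R_D. Equating: 6.69 V_SD² − 15.44 V_SD + 5.12 = 0, giving V_SD = 0.401 V (the root below V_ov).
I_D = (5.12 − 0.401) / 5.16 = 0.914 mA.

I_D = 0.914 mA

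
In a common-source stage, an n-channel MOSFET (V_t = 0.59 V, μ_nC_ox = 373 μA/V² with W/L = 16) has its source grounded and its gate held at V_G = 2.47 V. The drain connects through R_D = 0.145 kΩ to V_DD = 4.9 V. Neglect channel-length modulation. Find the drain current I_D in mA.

V_GS = V_G = 2.47 V, so V_ov = 2.47 − 0.59 = 1.88 V.
k_n = μ_nC_ox · (W/L) = 5.968 mA/V².
Assume saturation: I_D = ½ k_n V_ov² = 0.5 × 5.968 × 1.88² = 10.5 mA, giving V_DS = V_DD − I_D R_D = 4.9 − 10.5 × 0.145 = 3.37 V.
V_DS = 3.37 V ≥ V_ov = 1.88 V, confirming saturation.

I_D = 10.5 mA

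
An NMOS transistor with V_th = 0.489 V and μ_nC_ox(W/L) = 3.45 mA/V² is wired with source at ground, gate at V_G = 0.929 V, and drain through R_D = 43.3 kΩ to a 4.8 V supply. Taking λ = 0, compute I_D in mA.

I_D = 0.109 mA

V_GS = V_G = 0.929 V, so V_ov = 0.929 − 0.489 = 0.44 V.
Assume saturation: I_D = ½ k_n V_ov² = 0.5 × 3.45 × 0.44² = 0.334 mA, giving V_DS = V_DD − I_D R_D = 4.8 − 0.334 × 43.3 = -9.66 V.
But -9.66 V < V_ov = 0.44 V, so the device is actually in triode.
In triode I_D = k_n[V_ov V_DS − ½ V_DS²] and I_D = (V_DD − V_DS)/R_D. Equating: 74.7 V_DS² − 66.73 V_DS + 4.8 = 0, giving V_DS = 0.0789 V (the root below V_ov).
I_D = (4.8 − 0.0789) / 43.3 = 0.109 mA.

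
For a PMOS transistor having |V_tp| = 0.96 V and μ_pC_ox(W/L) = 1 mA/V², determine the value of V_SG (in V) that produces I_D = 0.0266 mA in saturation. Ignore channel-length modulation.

V_SG = 1.19 V

In saturation I_D = ½ k_p (V_SG − |V_tp|)², so V_SG − |V_tp| = √(2 I_D / k_p) = √(2 × 0.0266 / 1) = 0.231 V.
V_SG = 0.96 + 0.231 = 1.19 V.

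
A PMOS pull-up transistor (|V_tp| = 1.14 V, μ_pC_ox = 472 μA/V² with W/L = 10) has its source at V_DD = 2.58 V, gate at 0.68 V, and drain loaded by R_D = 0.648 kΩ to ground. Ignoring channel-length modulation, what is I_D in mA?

I_D = 1.36 mA

V_SG = V_DD − V_G = 2.58 − 0.68 = 1.9 V, so V_ov = 1.9 − 1.14 = 0.76 V.
k_p = μ_pC_ox · (W/L) = 4.72 mA/V².
Assume saturation: I_D = ½ k_p V_ov² = 0.5 × 4.72 × 0.76² = 1.36 mA, giving V_SD = V_DD − I_D R_D = 2.58 − 1.36 × 0.648 = 1.7 V.
V_SD = 1.7 V ≥ V_ov = 0.76 V, confirming saturation.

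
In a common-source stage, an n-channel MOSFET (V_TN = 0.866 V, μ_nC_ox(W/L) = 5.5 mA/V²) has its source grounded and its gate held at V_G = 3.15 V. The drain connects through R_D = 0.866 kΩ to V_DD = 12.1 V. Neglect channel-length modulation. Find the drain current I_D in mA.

V_GS = V_G = 3.15 V, so V_ov = 3.15 − 0.866 = 2.28 V.
Assume saturation: I_D = ½ k_n V_ov² = 0.5 × 5.5 × 2.28² = 14.3 mA, giving V_DS = V_DD − I_D R_D = 12.1 − 14.3 × 0.866 = -0.323 V.
But -0.323 V < V_ov = 2.28 V, so the device is actually in triode.
In triode I_D = k_n[V_ov V_DS − ½ V_DS²] and I_D = (V_DD − V_DS)/R_D. Equating: 2.38 V_DS² − 11.88 V_DS + 12.1 = 0, giving V_DS = 1.43 V (the root below V_ov).
I_D = (12.1 − 1.43) / 0.866 = 12.3 mA.

I_D = 12.3 mA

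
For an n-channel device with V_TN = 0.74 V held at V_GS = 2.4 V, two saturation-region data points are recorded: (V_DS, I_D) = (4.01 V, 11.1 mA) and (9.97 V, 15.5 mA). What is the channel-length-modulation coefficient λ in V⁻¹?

λ = 0.0907 V⁻¹

With V_GS fixed, I_D ∝ (1 + λ V_DS) in saturation, so I_D2/I_D1 = (1 + λ V_DS2)/(1 + λ V_DS1).
15.5/11.1 = 1.396 = (1 + 9.97 λ)/(1 + 4.01 λ).
Solving: λ (I_D1 V_DS2 − I_D2 V_DS1) = I_D2 − I_D1, so λ = (15.5 − 11.1) / (11.1 × 9.97 − 15.5 × 4.01) = 4.4 / 48.5 = 0.0907 V⁻¹.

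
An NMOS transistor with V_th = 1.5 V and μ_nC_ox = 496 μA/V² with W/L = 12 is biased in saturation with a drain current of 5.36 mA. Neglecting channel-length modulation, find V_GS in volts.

V_GS = 2.84 V

k_n = μ_nC_ox · (W/L) = 5.952 mA/V².
In saturation I_D = ½ k_n (V_GS − V_th)², so V_GS − V_th = √(2 I_D / k_n) = √(2 × 5.36 / 5.952) = 1.34 V.
V_GS = 1.5 + 1.34 = 2.84 V.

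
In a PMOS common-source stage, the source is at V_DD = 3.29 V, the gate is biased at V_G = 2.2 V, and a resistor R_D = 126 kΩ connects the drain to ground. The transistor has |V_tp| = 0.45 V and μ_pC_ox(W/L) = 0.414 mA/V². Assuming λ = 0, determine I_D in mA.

I_D = 0.0253 mA

V_SG = V_DD − V_G = 3.29 − 2.2 = 1.09 V, so V_ov = 1.09 − 0.45 = 0.64 V.
Assume saturation: I_D = ½ k_p V_ov² = 0.5 × 0.414 × 0.64² = 0.0848 mA, giving V_SD = V_DD − I_D R_D = 3.29 − 0.0848 × 126 = -7.39 V.
But -7.39 V < V_ov = 0.64 V, so the device is actually in triode.
In triode I_D = k_p[V_ov V_SD − ½ V_SD²] and I_D = (V_DD − V_SD)/R_D. Equating: 26.1 V_SD² − 34.38 V_SD + 3.29 = 0, giving V_SD = 0.104 V (the root below V_ov).
I_D = (3.29 − 0.104) / 126 = 0.0253 mA.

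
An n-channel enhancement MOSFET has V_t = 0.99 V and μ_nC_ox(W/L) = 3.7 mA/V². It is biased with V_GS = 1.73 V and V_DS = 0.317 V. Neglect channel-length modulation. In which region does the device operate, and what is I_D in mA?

Triode; I_D = 0.682 mA

V_ov = V_GS − V_t = 1.73 − 0.99 = 0.74 V.
Since V_DS = 0.317 V < V_ov = 0.74 V, the device is in the triode region.
I_D = k_n [V_ov · V_DS − ½ V_DS²] = 3.7 × [0.74 × 0.317 − 0.5 × 0.317²] = 0.682 mA.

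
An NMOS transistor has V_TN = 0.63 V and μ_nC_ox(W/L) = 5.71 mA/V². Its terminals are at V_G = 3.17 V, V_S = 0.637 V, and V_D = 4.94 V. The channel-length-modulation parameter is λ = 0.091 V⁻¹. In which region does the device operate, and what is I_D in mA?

V_GS = V_G − V_S = 3.17 − 0.637 = 2.53 V; V_DS = V_D − V_S = 4.94 − 0.637 = 4.3 V.
V_ov = V_GS − V_TN = 2.53 − 0.63 = 1.9 V.
Since V_DS = 4.3 V ≥ V_ov = 1.9 V, the device is in saturation.
I_D = ½ k_n V_ov² (1 + λ V_DS) = 0.5 × 5.71 × 1.9² × (1 + 0.091 × 4.3) = 14.4 mA.

Saturation; I_D = 14.4 mA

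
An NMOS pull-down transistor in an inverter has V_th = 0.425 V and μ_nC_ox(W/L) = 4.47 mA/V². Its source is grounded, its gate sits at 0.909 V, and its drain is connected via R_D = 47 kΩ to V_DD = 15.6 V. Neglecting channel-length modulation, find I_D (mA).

I_D = 0.328 mA

V_GS = V_G = 0.909 V, so V_ov = 0.909 − 0.425 = 0.484 V.
Assume saturation: I_D = ½ k_n V_ov² = 0.5 × 4.47 × 0.484² = 0.524 mA, giving V_DS = V_DD − I_D R_D = 15.6 − 0.524 × 47 = -9.01 V.
But -9.01 V < V_ov = 0.484 V, so the device is actually in triode.
In triode I_D = k_n[V_ov V_DS − ½ V_DS²] and I_D = (V_DD − V_DS)/R_D. Equating: 105 V_DS² − 102.7 V_DS + 15.6 = 0, giving V_DS = 0.188 V (the root below V_ov).
I_D = (15.6 − 0.188) / 47 = 0.328 mA.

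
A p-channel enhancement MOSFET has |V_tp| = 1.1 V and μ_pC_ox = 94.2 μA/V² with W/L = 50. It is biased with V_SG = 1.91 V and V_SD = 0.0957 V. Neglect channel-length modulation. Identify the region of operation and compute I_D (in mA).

k_p = μ_pC_ox · (W/L) = 4.71 mA/V².
V_ov = V_SG − |V_tp| = 1.91 − 1.1 = 0.81 V.
Since V_SD = 0.0957 V < V_ov = 0.81 V, the device is in the triode region.
I_D = k_p [V_ov · V_SD − ½ V_SD²] = 4.71 × [0.81 × 0.0957 − 0.5 × 0.0957²] = 0.344 mA.

Triode; I_D = 0.344 mA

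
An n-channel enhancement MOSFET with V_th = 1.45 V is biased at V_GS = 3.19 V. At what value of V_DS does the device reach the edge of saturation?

The boundary between triode and saturation is V_DS = V_GS − V_th = V_ov.
V_ov = 3.19 − 1.45 = 1.74 V.

V_DS,sat = 1.74 V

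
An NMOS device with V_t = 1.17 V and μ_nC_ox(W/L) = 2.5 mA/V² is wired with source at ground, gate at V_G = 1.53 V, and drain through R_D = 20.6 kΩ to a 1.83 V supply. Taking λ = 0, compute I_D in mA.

I_D = 0.0835 mA

V_GS = V_G = 1.53 V, so V_ov = 1.53 − 1.17 = 0.36 V.
Assume saturation: I_D = ½ k_n V_ov² = 0.5 × 2.5 × 0.36² = 0.162 mA, giving V_DS = V_DD − I_D R_D = 1.83 − 0.162 × 20.6 = -1.51 V.
But -1.51 V < V_ov = 0.36 V, so the device is actually in triode.
In triode I_D = k_n[V_ov V_DS − ½ V_DS²] and I_D = (V_DD − V_DS)/R_D. Equating: 25.8 V_DS² − 19.54 V_DS + 1.83 = 0, giving V_DS = 0.109 V (the root below V_ov).
I_D = (1.83 − 0.109) / 20.6 = 0.0835 mA.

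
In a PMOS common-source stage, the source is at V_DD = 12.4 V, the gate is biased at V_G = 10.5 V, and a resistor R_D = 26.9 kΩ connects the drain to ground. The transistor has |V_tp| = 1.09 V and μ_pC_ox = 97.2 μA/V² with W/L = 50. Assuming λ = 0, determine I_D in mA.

I_D = 0.456 mA

V_SG = V_DD − V_G = 12.4 − 10.5 = 1.9 V, so V_ov = 1.9 − 1.09 = 0.81 V.
k_p = μ_pC_ox · (W/L) = 4.86 mA/V².
Assume saturation: I_D = ½ k_p V_ov² = 0.5 × 4.86 × 0.81² = 1.59 mA, giving V_SD = V_DD − I_D R_D = 12.4 − 1.59 × 26.9 = -30.5 V.
But -30.5 V < V_ov = 0.81 V, so the device is actually in triode.
In triode I_D = k_p[V_ov V_SD − ½ V_SD²] and I_D = (V_DD − V_SD)/R_D. Equating: 65.4 V_SD² − 106.9 V_SD + 12.4 = 0, giving V_SD = 0.126 V (the root below V_ov).
I_D = (12.4 − 0.126) / 26.9 = 0.456 mA.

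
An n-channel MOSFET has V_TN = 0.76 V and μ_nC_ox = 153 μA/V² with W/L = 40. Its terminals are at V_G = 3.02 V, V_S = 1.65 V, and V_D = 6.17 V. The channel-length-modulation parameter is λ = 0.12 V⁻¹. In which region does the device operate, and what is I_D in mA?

V_GS = V_G − V_S = 3.02 − 1.65 = 1.37 V; V_DS = V_D − V_S = 6.17 − 1.65 = 4.52 V.
k_n = μ_nC_ox · (W/L) = 6.12 mA/V².
V_ov = V_GS − V_TN = 1.37 − 0.76 = 0.61 V.
Since V_DS = 4.52 V ≥ V_ov = 0.61 V, the device is in saturation.
I_D = ½ k_n V_ov² (1 + λ V_DS) = 0.5 × 6.12 × 0.61² × (1 + 0.12 × 4.52) = 1.76 mA.

Saturation; I_D = 1.76 mA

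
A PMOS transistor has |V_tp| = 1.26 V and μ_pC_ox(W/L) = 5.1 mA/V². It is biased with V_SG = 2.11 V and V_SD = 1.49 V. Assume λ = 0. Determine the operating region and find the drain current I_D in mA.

Saturation; I_D = 1.84 mA

V_ov = V_SG − |V_tp| = 2.11 − 1.26 = 0.85 V.
Since V_SD = 1.49 V ≥ V_ov = 0.85 V, the device is in saturation.
I_D = ½ k_p V_ov² = 0.5 × 5.1 × 0.85² = 1.84 mA.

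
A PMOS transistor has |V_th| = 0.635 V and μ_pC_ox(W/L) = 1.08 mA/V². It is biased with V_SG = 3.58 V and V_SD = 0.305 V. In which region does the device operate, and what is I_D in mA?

V_ov = V_SG − |V_th| = 3.58 − 0.635 = 2.95 V.
Since V_SD = 0.305 V < V_ov = 2.95 V, the device is in the triode region.
I_D = k_p [V_ov · V_SD − ½ V_SD²] = 1.08 × [2.95 × 0.305 − 0.5 × 0.305²] = 0.92 mA.

Triode; I_D = 0.920 mA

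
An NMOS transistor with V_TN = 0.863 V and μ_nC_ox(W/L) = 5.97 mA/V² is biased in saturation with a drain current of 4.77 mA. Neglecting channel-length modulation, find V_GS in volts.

In saturation I_D = ½ k_n (V_GS − V_TN)², so V_GS − V_TN = √(2 I_D / k_n) = √(2 × 4.77 / 5.97) = 1.26 V.
V_GS = 0.863 + 1.26 = 2.13 V.

V_GS = 2.13 V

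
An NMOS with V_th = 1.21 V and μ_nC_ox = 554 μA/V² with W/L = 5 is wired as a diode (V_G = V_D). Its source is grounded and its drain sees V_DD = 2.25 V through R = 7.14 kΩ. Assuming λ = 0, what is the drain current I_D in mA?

With gate tied to drain, V_GS = V_DS ≥ V_GS − V_th, so the device is in saturation.
k_n = μ_nC_ox · (W/L) = 2.77 mA/V².
KCL at the drain: ½ k_n (V_GS − V_th)² = (V_DD − V_GS)/R.
Let x = V_GS − 1.21. Then 9.89 x² + x − 1.04 = 0, giving x = 0.278 V (positive root), so V_GS = 1.49 V.
I_D = (V_DD − V_GS)/R = (2.25 − 1.49) / 7.14 = 0.107 mA.

I_D = 0.107 mA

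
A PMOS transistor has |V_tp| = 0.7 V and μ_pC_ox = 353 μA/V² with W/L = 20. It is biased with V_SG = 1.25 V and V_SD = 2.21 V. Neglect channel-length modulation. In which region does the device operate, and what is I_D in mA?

Saturation; I_D = 1.07 mA

k_p = μ_pC_ox · (W/L) = 7.06 mA/V².
V_ov = V_SG − |V_tp| = 1.25 − 0.7 = 0.55 V.
Since V_SD = 2.21 V ≥ V_ov = 0.55 V, the device is in saturation.
I_D = ½ k_p V_ov² = 0.5 × 7.06 × 0.55² = 1.07 mA.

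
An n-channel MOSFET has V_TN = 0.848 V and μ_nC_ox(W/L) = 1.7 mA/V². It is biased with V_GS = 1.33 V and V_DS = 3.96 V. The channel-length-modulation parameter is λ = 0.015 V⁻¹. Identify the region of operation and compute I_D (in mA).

Saturation; I_D = 0.209 mA

V_ov = V_GS − V_TN = 1.33 − 0.848 = 0.482 V.
Since V_DS = 3.96 V ≥ V_ov = 0.482 V, the device is in saturation.
I_D = ½ k_n V_ov² (1 + λ V_DS) = 0.5 × 1.7 × 0.482² × (1 + 0.015 × 3.96) = 0.209 mA.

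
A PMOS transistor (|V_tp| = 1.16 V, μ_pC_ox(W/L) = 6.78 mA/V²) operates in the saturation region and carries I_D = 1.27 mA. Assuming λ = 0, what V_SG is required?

V_SG = 1.77 V

In saturation I_D = ½ k_p (V_SG − |V_tp|)², so V_SG − |V_tp| = √(2 I_D / k_p) = √(2 × 1.27 / 6.78) = 0.612 V.
V_SG = 1.16 + 0.612 = 1.77 V.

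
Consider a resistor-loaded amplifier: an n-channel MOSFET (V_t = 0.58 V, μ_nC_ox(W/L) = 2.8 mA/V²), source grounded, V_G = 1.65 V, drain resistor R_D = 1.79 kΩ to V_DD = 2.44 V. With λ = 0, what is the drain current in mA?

V_GS = V_G = 1.65 V, so V_ov = 1.65 − 0.58 = 1.07 V.
Assume saturation: I_D = ½ k_n V_ov² = 0.5 × 2.8 × 1.07² = 1.6 mA, giving V_DS = V_DD − I_D R_D = 2.44 − 1.6 × 1.79 = -0.429 V.
But -0.429 V < V_ov = 1.07 V, so the device is actually in triode.
In triode I_D = k_n[V_ov V_DS − ½ V_DS²] and I_D = (V_DD − V_DS)/R_D. Equating: 2.51 V_DS² − 6.363 V_DS + 2.44 = 0, giving V_DS = 0.471 V (the root below V_ov).
I_D = (2.44 − 0.471) / 1.79 = 1.1 mA.

I_D = 1.10 mA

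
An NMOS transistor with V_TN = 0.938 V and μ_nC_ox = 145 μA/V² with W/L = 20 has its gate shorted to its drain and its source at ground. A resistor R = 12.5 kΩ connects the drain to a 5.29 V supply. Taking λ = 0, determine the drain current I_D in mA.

I_D = 0.311 mA

With gate tied to drain, V_GS = V_DS ≥ V_GS − V_TN, so the device is in saturation.
k_n = μ_nC_ox · (W/L) = 2.9 mA/V².
KCL at the drain: ½ k_n (V_GS − V_TN)² = (V_DD − V_GS)/R.
Let x = V_GS − 0.938. Then 18.1 x² + x − 4.352 = 0, giving x = 0.463 V (positive root), so V_GS = 1.4 V.
I_D = (V_DD − V_GS)/R = (5.29 − 1.4) / 12.5 = 0.311 mA.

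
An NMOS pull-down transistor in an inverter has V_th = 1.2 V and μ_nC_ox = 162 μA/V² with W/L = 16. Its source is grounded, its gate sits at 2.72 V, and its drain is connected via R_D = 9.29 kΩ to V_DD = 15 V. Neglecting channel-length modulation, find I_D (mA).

V_GS = V_G = 2.72 V, so V_ov = 2.72 − 1.2 = 1.52 V.
k_n = μ_nC_ox · (W/L) = 2.592 mA/V².
Assume saturation: I_D = ½ k_n V_ov² = 0.5 × 2.592 × 1.52² = 2.99 mA, giving V_DS = V_DD − I_D R_D = 15 − 2.99 × 9.29 = -12.8 V.
But -12.8 V < V_ov = 1.52 V, so the device is actually in triode.
In triode I_D = k_n[V_ov V_DS − ½ V_DS²] and I_D = (V_DD − V_DS)/R_D. Equating: 12 V_DS² − 37.6 V_DS + 15 = 0, giving V_DS = 0.47 V (the root below V_ov).
I_D = (15 − 0.47) / 9.29 = 1.56 mA.

I_D = 1.56 mA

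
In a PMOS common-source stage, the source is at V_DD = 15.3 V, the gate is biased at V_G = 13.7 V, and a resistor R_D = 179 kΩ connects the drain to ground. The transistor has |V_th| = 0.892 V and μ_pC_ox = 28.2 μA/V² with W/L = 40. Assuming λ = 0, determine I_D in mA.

I_D = 0.0848 mA

V_SG = V_DD − V_G = 15.3 − 13.7 = 1.6 V, so V_ov = 1.6 − 0.892 = 0.708 V.
k_p = μ_pC_ox · (W/L) = 1.128 mA/V².
Assume saturation: I_D = ½ k_p V_ov² = 0.5 × 1.128 × 0.708² = 0.283 mA, giving V_SD = V_DD − I_D R_D = 15.3 − 0.283 × 179 = -35.3 V.
But -35.3 V < V_ov = 0.708 V, so the device is actually in triode.
In triode I_D = k_p[V_ov V_SD − ½ V_SD²] and I_D = (V_DD − V_SD)/R_D. Equating: 101 V_SD² − 144 V_SD + 15.3 = 0, giving V_SD = 0.116 V (the root below V_ov).
I_D = (15.3 − 0.116) / 179 = 0.0848 mA.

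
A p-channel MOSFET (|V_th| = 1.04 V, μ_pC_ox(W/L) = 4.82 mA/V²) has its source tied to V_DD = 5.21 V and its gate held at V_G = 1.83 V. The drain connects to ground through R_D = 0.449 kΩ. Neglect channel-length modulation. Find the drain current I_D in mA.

I_D = 9.24 mA

V_SG = V_DD − V_G = 5.21 − 1.83 = 3.38 V, so V_ov = 3.38 − 1.04 = 2.34 V.
Assume saturation: I_D = ½ k_p V_ov² = 0.5 × 4.82 × 2.34² = 13.2 mA, giving V_SD = V_DD − I_D R_D = 5.21 − 13.2 × 0.449 = -0.715 V.
But -0.715 V < V_ov = 2.34 V, so the device is actually in triode.
In triode I_D = k_p[V_ov V_SD − ½ V_SD²] and I_D = (V_DD − V_SD)/R_D. Equating: 1.08 V_SD² − 6.064 V_SD + 5.21 = 0, giving V_SD = 1.06 V (the root below V_ov).
I_D = (5.21 − 1.06) / 0.449 = 9.24 mA.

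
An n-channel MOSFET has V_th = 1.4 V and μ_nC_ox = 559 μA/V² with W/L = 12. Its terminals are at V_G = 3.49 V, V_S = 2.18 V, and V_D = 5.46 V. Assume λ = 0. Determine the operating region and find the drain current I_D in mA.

V_GS = V_G − V_S = 3.49 − 2.18 = 1.31 V; V_DS = V_D − V_S = 5.46 − 2.18 = 3.28 V.
V_GS = 1.31 V < V_th = 1.4 V, so the transistor is in cutoff.

Cutoff; I_D = 0 mA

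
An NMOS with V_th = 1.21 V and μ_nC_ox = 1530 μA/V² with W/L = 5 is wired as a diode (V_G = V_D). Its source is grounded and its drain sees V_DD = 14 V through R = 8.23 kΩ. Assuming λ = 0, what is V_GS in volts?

V_GS = 1.83 V

With gate tied to drain, V_GS = V_DS ≥ V_GS − V_th, so the device is in saturation.
k_n = μ_nC_ox · (W/L) = 7.65 mA/V².
KCL at the drain: ½ k_n (V_GS − V_th)² = (V_DD − V_GS)/R.
Let x = V_GS − 1.21. Then 31.5 x² + x − 12.79 = 0, giving x = 0.622 V (positive root), so V_GS = 1.83 V.
I_D = (V_DD − V_GS)/R = (14 − 1.83) / 8.23 = 1.48 mA.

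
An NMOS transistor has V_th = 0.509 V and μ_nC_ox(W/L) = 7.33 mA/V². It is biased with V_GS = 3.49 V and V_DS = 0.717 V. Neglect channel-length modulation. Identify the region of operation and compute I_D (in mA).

Triode; I_D = 13.8 mA

V_ov = V_GS − V_th = 3.49 − 0.509 = 2.98 V.
Since V_DS = 0.717 V < V_ov = 2.98 V, the device is in the triode region.
I_D = k_n [V_ov · V_DS − ½ V_DS²] = 7.33 × [2.98 × 0.717 − 0.5 × 0.717²] = 13.8 mA.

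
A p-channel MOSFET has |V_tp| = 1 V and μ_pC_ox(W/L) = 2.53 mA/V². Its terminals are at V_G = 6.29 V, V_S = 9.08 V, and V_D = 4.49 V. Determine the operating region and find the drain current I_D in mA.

V_SG = V_S − V_G = 9.08 − 6.29 = 2.79 V; V_SD = V_S − V_D = 9.08 − 4.49 = 4.59 V.
V_ov = V_SG − |V_tp| = 2.79 − 1 = 1.79 V.
Since V_SD = 4.59 V ≥ V_ov = 1.79 V, the device is in saturation.
I_D = ½ k_p V_ov² = 0.5 × 2.53 × 1.79² = 4.05 mA.

Saturation; I_D = 4.05 mA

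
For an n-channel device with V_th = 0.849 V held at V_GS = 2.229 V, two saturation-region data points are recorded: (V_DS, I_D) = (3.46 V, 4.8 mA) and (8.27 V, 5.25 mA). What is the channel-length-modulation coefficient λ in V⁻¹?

λ = 0.0209 V⁻¹

With V_GS fixed, I_D ∝ (1 + λ V_DS) in saturation, so I_D2/I_D1 = (1 + λ V_DS2)/(1 + λ V_DS1).
5.25/4.8 = 1.094 = (1 + 8.27 λ)/(1 + 3.46 λ).
Solving: λ (I_D1 V_DS2 − I_D2 V_DS1) = I_D2 − I_D1, so λ = (5.25 − 4.8) / (4.8 × 8.27 − 5.25 × 3.46) = 0.45 / 21.5 = 0.0209 V⁻¹.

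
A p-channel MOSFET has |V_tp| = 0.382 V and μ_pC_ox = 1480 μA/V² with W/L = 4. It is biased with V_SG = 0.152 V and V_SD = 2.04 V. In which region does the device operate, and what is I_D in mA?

Cutoff; I_D = 0 mA

V_SG = 0.152 V < |V_tp| = 0.382 V, so the transistor is in cutoff.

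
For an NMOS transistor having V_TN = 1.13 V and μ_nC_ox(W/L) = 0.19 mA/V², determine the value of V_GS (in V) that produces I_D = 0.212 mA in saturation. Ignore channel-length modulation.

In saturation I_D = ½ k_n (V_GS − V_TN)², so V_GS − V_TN = √(2 I_D / k_n) = √(2 × 0.212 / 0.19) = 1.49 V.
V_GS = 1.13 + 1.49 = 2.62 V.

V_GS = 2.62 V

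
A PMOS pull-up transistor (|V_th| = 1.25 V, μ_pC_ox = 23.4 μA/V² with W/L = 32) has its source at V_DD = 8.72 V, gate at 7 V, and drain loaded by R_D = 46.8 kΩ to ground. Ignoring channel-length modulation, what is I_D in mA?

I_D = 0.0827 mA

V_SG = V_DD − V_G = 8.72 − 7 = 1.72 V, so V_ov = 1.72 − 1.25 = 0.47 V.
k_p = μ_pC_ox · (W/L) = 0.7488 mA/V².
Assume saturation: I_D = ½ k_p V_ov² = 0.5 × 0.7488 × 0.47² = 0.0827 mA, giving V_SD = V_DD − I_D R_D = 8.72 − 0.0827 × 46.8 = 4.85 V.
V_SD = 4.85 V ≥ V_ov = 0.47 V, confirming saturation.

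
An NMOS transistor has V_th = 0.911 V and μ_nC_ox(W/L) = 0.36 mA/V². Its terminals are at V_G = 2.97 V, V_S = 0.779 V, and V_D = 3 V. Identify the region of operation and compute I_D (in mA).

Saturation; I_D = 0.295 mA

V_GS = V_G − V_S = 2.97 − 0.779 = 2.19 V; V_DS = V_D − V_S = 3 − 0.779 = 2.22 V.
V_ov = V_GS − V_th = 2.19 − 0.911 = 1.28 V.
Since V_DS = 2.22 V ≥ V_ov = 1.28 V, the device is in saturation.
I_D = ½ k_n V_ov² = 0.5 × 0.36 × 1.28² = 0.295 mA.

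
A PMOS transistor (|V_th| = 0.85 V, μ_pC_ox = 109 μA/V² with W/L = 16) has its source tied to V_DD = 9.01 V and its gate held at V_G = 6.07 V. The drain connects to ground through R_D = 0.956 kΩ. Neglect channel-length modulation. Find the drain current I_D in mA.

V_SG = V_DD − V_G = 9.01 − 6.07 = 2.94 V, so V_ov = 2.94 − 0.85 = 2.09 V.
k_p = μ_pC_ox · (W/L) = 1.744 mA/V².
Assume saturation: I_D = ½ k_p V_ov² = 0.5 × 1.744 × 2.09² = 3.81 mA, giving V_SD = V_DD − I_D R_D = 9.01 − 3.81 × 0.956 = 5.37 V.
V_SD = 5.37 V ≥ V_ov = 2.09 V, confirming saturation.

I_D = 3.81 mA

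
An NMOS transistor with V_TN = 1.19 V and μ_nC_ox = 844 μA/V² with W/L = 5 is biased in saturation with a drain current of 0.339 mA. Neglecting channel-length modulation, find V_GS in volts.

V_GS = 1.59 V

k_n = μ_nC_ox · (W/L) = 4.22 mA/V².
In saturation I_D = ½ k_n (V_GS − V_TN)², so V_GS − V_TN = √(2 I_D / k_n) = √(2 × 0.339 / 4.22) = 0.401 V.
V_GS = 1.19 + 0.401 = 1.59 V.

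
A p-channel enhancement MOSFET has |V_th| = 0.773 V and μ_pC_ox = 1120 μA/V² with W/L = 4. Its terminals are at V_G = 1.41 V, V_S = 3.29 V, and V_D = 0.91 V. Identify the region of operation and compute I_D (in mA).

V_SG = V_S − V_G = 3.29 − 1.41 = 1.88 V; V_SD = V_S − V_D = 3.29 − 0.91 = 2.38 V.
k_p = μ_pC_ox · (W/L) = 4.48 mA/V².
V_ov = V_SG − |V_th| = 1.88 − 0.773 = 1.11 V.
Since V_SD = 2.38 V ≥ V_ov = 1.11 V, the device is in saturation.
I_D = ½ k_p V_ov² = 0.5 × 4.48 × 1.11² = 2.75 mA.

Saturation; I_D = 2.75 mA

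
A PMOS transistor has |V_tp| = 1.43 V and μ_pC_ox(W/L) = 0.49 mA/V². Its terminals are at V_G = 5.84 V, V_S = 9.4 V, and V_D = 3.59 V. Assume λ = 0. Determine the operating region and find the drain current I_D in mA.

V_SG = V_S − V_G = 9.4 − 5.84 = 3.56 V; V_SD = V_S − V_D = 9.4 − 3.59 = 5.81 V.
V_ov = V_SG − |V_tp| = 3.56 − 1.43 = 2.13 V.
Since V_SD = 5.81 V ≥ V_ov = 2.13 V, the device is in saturation.
I_D = ½ k_p V_ov² = 0.5 × 0.49 × 2.13² = 1.11 mA.

Saturation; I_D = 1.11 mA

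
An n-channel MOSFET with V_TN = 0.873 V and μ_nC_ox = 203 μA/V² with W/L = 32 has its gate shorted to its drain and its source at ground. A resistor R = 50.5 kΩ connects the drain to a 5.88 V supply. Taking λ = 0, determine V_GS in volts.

With gate tied to drain, V_GS = V_DS ≥ V_GS − V_TN, so the device is in saturation.
k_n = μ_nC_ox · (W/L) = 6.496 mA/V².
KCL at the drain: ½ k_n (V_GS − V_TN)² = (V_DD − V_GS)/R.
Let x = V_GS − 0.873. Then 164 x² + x − 5.007 = 0, giving x = 0.172 V (positive root), so V_GS = 1.04 V.
I_D = (V_DD − V_GS)/R = (5.88 − 1.04) / 50.5 = 0.0957 mA.

V_GS = 1.04 V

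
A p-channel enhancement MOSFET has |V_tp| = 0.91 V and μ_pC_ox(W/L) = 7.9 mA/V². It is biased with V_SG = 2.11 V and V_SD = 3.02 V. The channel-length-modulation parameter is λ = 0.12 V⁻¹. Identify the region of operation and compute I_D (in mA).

V_ov = V_SG − |V_tp| = 2.11 − 0.91 = 1.2 V.
Since V_SD = 3.02 V ≥ V_ov = 1.2 V, the device is in saturation.
I_D = ½ k_p V_ov² (1 + λ V_SD) = 0.5 × 7.9 × 1.2² × (1 + 0.12 × 3.02) = 7.75 mA.

Saturation; I_D = 7.75 mA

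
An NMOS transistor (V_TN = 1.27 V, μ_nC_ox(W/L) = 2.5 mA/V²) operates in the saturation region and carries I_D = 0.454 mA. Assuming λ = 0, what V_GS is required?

In saturation I_D = ½ k_n (V_GS − V_TN)², so V_GS − V_TN = √(2 I_D / k_n) = √(2 × 0.454 / 2.5) = 0.603 V.
V_GS = 1.27 + 0.603 = 1.87 V.

V_GS = 1.87 V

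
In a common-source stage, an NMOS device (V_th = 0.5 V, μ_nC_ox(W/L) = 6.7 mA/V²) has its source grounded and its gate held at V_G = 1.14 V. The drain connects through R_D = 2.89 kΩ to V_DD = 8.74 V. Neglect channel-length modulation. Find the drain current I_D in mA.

V_GS = V_G = 1.14 V, so V_ov = 1.14 − 0.5 = 0.64 V.
Assume saturation: I_D = ½ k_n V_ov² = 0.5 × 6.7 × 0.64² = 1.37 mA, giving V_DS = V_DD − I_D R_D = 8.74 − 1.37 × 2.89 = 4.77 V.
V_DS = 4.77 V ≥ V_ov = 0.64 V, confirming saturation.

I_D = 1.37 mA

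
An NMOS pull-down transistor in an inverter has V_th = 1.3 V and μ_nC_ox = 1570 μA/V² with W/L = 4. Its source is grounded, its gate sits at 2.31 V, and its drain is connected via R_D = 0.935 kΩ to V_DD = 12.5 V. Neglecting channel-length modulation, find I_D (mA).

V_GS = V_G = 2.31 V, so V_ov = 2.31 − 1.3 = 1.01 V.
k_n = μ_nC_ox · (W/L) = 6.28 mA/V².
Assume saturation: I_D = ½ k_n V_ov² = 0.5 × 6.28 × 1.01² = 3.2 mA, giving V_DS = V_DD − I_D R_D = 12.5 − 3.2 × 0.935 = 9.51 V.
V_DS = 9.51 V ≥ V_ov = 1.01 V, confirming saturation.

I_D = 3.20 mA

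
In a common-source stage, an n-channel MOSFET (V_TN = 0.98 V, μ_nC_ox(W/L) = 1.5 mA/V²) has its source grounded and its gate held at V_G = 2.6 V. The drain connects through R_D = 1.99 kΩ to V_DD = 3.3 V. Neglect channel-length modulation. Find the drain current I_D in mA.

I_D = 1.31 mA

V_GS = V_G = 2.6 V, so V_ov = 2.6 − 0.98 = 1.62 V.
Assume saturation: I_D = ½ k_n V_ov² = 0.5 × 1.5 × 1.62² = 1.97 mA, giving V_DS = V_DD − I_D R_D = 3.3 − 1.97 × 1.99 = -0.617 V.
But -0.617 V < V_ov = 1.62 V, so the device is actually in triode.
In triode I_D = k_n[V_ov V_DS − ½ V_DS²] and I_D = (V_DD − V_DS)/R_D. Equating: 1.49 V_DS² − 5.836 V_DS + 3.3 = 0, giving V_DS = 0.686 V (the root below V_ov).
I_D = (3.3 − 0.686) / 1.99 = 1.31 mA.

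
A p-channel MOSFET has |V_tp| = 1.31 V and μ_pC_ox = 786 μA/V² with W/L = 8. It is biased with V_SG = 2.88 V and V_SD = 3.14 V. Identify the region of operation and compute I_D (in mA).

k_p = μ_pC_ox · (W/L) = 6.288 mA/V².
V_ov = V_SG − |V_tp| = 2.88 − 1.31 = 1.57 V.
Since V_SD = 3.14 V ≥ V_ov = 1.57 V, the device is in saturation.
I_D = ½ k_p V_ov² = 0.5 × 6.288 × 1.57² = 7.75 mA.

Saturation; I_D = 7.75 mA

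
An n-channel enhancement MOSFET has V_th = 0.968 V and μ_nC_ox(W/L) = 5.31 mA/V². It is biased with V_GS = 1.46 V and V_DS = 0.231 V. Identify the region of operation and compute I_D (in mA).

V_ov = V_GS − V_th = 1.46 − 0.968 = 0.492 V.
Since V_DS = 0.231 V < V_ov = 0.492 V, the device is in the triode region.
I_D = k_n [V_ov · V_DS − ½ V_DS²] = 5.31 × [0.492 × 0.231 − 0.5 × 0.231²] = 0.462 mA.

Triode; I_D = 0.462 mA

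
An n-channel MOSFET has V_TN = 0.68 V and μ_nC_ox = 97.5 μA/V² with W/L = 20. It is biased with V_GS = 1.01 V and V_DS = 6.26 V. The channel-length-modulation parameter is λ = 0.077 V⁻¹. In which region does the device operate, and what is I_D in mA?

k_n = μ_nC_ox · (W/L) = 1.95 mA/V².
V_ov = V_GS − V_TN = 1.01 − 0.68 = 0.33 V.
Since V_DS = 6.26 V ≥ V_ov = 0.33 V, the device is in saturation.
I_D = ½ k_n V_ov² (1 + λ V_DS) = 0.5 × 1.95 × 0.33² × (1 + 0.077 × 6.26) = 0.157 mA.

Saturation; I_D = 0.157 mA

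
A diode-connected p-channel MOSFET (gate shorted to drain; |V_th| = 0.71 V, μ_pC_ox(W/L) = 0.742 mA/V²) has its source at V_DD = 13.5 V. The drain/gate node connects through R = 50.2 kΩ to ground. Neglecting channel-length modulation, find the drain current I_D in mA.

With gate tied to drain, V_SG = V_SD ≥ V_SG − |V_th|, so the device is in saturation.
KCL at the drain: ½ k_p (V_SG − |V_th|)² = (V_DD − V_SG)/R.
Let x = V_SG − 0.71. Then 18.6 x² + x − 12.79 = 0, giving x = 0.802 V (positive root), so V_SG = 1.51 V.
I_D = (V_DD − V_SG)/R = (13.5 − 1.51) / 50.2 = 0.239 mA.

I_D = 0.239 mA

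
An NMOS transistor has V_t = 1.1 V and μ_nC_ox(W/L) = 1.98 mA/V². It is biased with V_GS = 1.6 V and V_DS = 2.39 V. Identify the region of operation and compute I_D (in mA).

Saturation; I_D = 0.247 mA

V_ov = V_GS − V_t = 1.6 − 1.1 = 0.5 V.
Since V_DS = 2.39 V ≥ V_ov = 0.5 V, the device is in saturation.
I_D = ½ k_n V_ov² = 0.5 × 1.98 × 0.5² = 0.247 mA.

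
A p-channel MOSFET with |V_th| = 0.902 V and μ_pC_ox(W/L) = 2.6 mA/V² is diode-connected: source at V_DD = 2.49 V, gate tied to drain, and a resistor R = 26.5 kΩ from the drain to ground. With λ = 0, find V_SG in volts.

With gate tied to drain, V_SG = V_SD ≥ V_SG − |V_th|, so the device is in saturation.
KCL at the drain: ½ k_p (V_SG − |V_th|)² = (V_DD − V_SG)/R.
Let x = V_SG − 0.902. Then 34.5 x² + x − 1.588 = 0, giving x = 0.201 V (positive root), so V_SG = 1.1 V.
I_D = (V_DD − V_SG)/R = (2.49 − 1.1) / 26.5 = 0.0524 mA.

V_SG = 1.10 V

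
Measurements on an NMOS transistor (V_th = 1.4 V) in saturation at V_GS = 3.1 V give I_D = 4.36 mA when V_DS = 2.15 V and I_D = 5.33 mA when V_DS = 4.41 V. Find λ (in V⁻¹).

With V_GS fixed, I_D ∝ (1 + λ V_DS) in saturation, so I_D2/I_D1 = (1 + λ V_DS2)/(1 + λ V_DS1).
5.33/4.36 = 1.222 = (1 + 4.41 λ)/(1 + 2.15 λ).
Solving: λ (I_D1 V_DS2 − I_D2 V_DS1) = I_D2 − I_D1, so λ = (5.33 − 4.36) / (4.36 × 4.41 − 5.33 × 2.15) = 0.97 / 7.77 = 0.125 V⁻¹.

λ = 0.125 V⁻¹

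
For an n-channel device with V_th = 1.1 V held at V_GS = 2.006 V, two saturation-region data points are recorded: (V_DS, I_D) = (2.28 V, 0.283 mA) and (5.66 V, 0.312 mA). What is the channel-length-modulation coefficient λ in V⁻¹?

λ = 0.0326 V⁻¹

With V_GS fixed, I_D ∝ (1 + λ V_DS) in saturation, so I_D2/I_D1 = (1 + λ V_DS2)/(1 + λ V_DS1).
0.312/0.283 = 1.102 = (1 + 5.66 λ)/(1 + 2.28 λ).
Solving: λ (I_D1 V_DS2 − I_D2 V_DS1) = I_D2 − I_D1, so λ = (0.312 − 0.283) / (0.283 × 5.66 − 0.312 × 2.28) = 0.029 / 0.89 = 0.0326 V⁻¹.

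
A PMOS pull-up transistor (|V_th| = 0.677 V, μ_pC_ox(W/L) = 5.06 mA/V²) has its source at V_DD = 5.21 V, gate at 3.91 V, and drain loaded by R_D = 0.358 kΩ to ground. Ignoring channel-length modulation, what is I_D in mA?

I_D = 0.982 mA

V_SG = V_DD − V_G = 5.21 − 3.91 = 1.3 V, so V_ov = 1.3 − 0.677 = 0.623 V.
Assume saturation: I_D = ½ k_p V_ov² = 0.5 × 5.06 × 0.623² = 0.982 mA, giving V_SD = V_DD − I_D R_D = 5.21 − 0.982 × 0.358 = 4.86 V.
V_SD = 4.86 V ≥ V_ov = 0.623 V, confirming saturation.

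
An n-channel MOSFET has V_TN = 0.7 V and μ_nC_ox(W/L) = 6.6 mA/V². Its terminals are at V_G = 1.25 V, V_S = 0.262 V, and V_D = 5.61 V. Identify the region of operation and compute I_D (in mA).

V_GS = V_G − V_S = 1.25 − 0.262 = 0.988 V; V_DS = V_D − V_S = 5.61 − 0.262 = 5.35 V.
V_ov = V_GS − V_TN = 0.988 − 0.7 = 0.288 V.
Since V_DS = 5.35 V ≥ V_ov = 0.288 V, the device is in saturation.
I_D = ½ k_n V_ov² = 0.5 × 6.6 × 0.288² = 0.274 mA.

Saturation; I_D = 0.274 mA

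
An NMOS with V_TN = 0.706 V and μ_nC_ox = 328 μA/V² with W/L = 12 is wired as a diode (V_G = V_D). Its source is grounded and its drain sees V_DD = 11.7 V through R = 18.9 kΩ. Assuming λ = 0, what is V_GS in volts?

V_GS = 1.24 V

With gate tied to drain, V_GS = V_DS ≥ V_GS − V_TN, so the device is in saturation.
k_n = μ_nC_ox · (W/L) = 3.936 mA/V².
KCL at the drain: ½ k_n (V_GS − V_TN)² = (V_DD − V_GS)/R.
Let x = V_GS − 0.706. Then 37.2 x² + x − 10.99 = 0, giving x = 0.53 V (positive root), so V_GS = 1.24 V.
I_D = (V_DD − V_GS)/R = (11.7 − 1.24) / 18.9 = 0.554 mA.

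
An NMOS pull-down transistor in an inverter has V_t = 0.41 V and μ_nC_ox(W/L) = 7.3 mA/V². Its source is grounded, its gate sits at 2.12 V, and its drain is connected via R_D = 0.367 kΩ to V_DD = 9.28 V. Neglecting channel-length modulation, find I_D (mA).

V_GS = V_G = 2.12 V, so V_ov = 2.12 − 0.41 = 1.71 V.
Assume saturation: I_D = ½ k_n V_ov² = 0.5 × 7.3 × 1.71² = 10.7 mA, giving V_DS = V_DD − I_D R_D = 9.28 − 10.7 × 0.367 = 5.36 V.
V_DS = 5.36 V ≥ V_ov = 1.71 V, confirming saturation.

I_D = 10.7 mA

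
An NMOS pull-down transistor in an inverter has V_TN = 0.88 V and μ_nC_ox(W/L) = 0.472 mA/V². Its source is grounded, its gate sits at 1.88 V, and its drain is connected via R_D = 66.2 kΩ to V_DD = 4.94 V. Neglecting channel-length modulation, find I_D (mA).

I_D = 0.0721 mA

V_GS = V_G = 1.88 V, so V_ov = 1.88 − 0.88 = 1 V.
Assume saturation: I_D = ½ k_n V_ov² = 0.5 × 0.472 × 1² = 0.236 mA, giving V_DS = V_DD − I_D R_D = 4.94 − 0.236 × 66.2 = -10.7 V.
But -10.7 V < V_ov = 1 V, so the device is actually in triode.
In triode I_D = k_n[V_ov V_DS − ½ V_DS²] and I_D = (V_DD − V_DS)/R_D. Equating: 15.6 V_DS² − 32.25 V_DS + 4.94 = 0, giving V_DS = 0.167 V (the root below V_ov).
I_D = (4.94 − 0.167) / 66.2 = 0.0721 mA.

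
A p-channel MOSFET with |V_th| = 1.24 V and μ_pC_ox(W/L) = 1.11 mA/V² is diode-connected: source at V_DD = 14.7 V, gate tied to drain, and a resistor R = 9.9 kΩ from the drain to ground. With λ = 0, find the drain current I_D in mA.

I_D = 1.21 mA

With gate tied to drain, V_SG = V_SD ≥ V_SG − |V_th|, so the device is in saturation.
KCL at the drain: ½ k_p (V_SG − |V_th|)² = (V_DD − V_SG)/R.
Let x = V_SG − 1.24. Then 5.49 x² + x − 13.46 = 0, giving x = 1.48 V (positive root), so V_SG = 2.72 V.
I_D = (V_DD − V_SG)/R = (14.7 − 2.72) / 9.9 = 1.21 mA.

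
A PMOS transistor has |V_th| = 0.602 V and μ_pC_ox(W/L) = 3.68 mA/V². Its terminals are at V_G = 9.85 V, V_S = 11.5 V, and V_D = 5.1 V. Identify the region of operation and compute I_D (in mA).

V_SG = V_S − V_G = 11.5 − 9.85 = 1.65 V; V_SD = V_S − V_D = 11.5 − 5.1 = 6.4 V.
V_ov = V_SG − |V_th| = 1.65 − 0.602 = 1.05 V.
Since V_SD = 6.4 V ≥ V_ov = 1.05 V, the device is in saturation.
I_D = ½ k_p V_ov² = 0.5 × 3.68 × 1.05² = 2.02 mA.

Saturation; I_D = 2.02 mA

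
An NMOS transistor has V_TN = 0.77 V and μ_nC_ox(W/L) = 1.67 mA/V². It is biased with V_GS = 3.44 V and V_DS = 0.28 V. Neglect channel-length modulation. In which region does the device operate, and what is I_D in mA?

Triode; I_D = 1.18 mA

V_ov = V_GS − V_TN = 3.44 − 0.77 = 2.67 V.
Since V_DS = 0.28 V < V_ov = 2.67 V, the device is in the triode region.
I_D = k_n [V_ov · V_DS − ½ V_DS²] = 1.67 × [2.67 × 0.28 − 0.5 × 0.28²] = 1.18 mA.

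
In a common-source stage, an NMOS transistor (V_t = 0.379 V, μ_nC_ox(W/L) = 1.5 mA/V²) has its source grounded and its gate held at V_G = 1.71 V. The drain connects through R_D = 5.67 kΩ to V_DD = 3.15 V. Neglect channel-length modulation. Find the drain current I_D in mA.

I_D = 0.506 mA

V_GS = V_G = 1.71 V, so V_ov = 1.71 − 0.379 = 1.33 V.
Assume saturation: I_D = ½ k_n V_ov² = 0.5 × 1.5 × 1.33² = 1.33 mA, giving V_DS = V_DD − I_D R_D = 3.15 − 1.33 × 5.67 = -4.38 V.
But -4.38 V < V_ov = 1.33 V, so the device is actually in triode.
In triode I_D = k_n[V_ov V_DS − ½ V_DS²] and I_D = (V_DD − V_DS)/R_D. Equating: 4.25 V_DS² − 12.32 V_DS + 3.15 = 0, giving V_DS = 0.283 V (the root below V_ov).
I_D = (3.15 − 0.283) / 5.67 = 0.506 mA.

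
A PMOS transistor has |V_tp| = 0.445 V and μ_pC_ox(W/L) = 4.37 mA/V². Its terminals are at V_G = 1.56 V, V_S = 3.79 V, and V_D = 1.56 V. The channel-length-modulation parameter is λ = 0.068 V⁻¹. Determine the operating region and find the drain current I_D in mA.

V_SG = V_S − V_G = 3.79 − 1.56 = 2.23 V; V_SD = V_S − V_D = 3.79 − 1.56 = 2.23 V.
V_ov = V_SG − |V_tp| = 2.23 − 0.445 = 1.78 V.
Since V_SD = 2.23 V ≥ V_ov = 1.78 V, the device is in saturation.
I_D = ½ k_p V_ov² (1 + λ V_SD) = 0.5 × 4.37 × 1.78² × (1 + 0.068 × 2.23) = 8.02 mA.

Saturation; I_D = 8.02 mA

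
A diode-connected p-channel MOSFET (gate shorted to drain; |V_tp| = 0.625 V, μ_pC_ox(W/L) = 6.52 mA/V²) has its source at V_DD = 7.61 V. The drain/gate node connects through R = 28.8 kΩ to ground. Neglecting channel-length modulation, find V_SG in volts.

With gate tied to drain, V_SG = V_SD ≥ V_SG − |V_tp|, so the device is in saturation.
KCL at the drain: ½ k_p (V_SG − |V_tp|)² = (V_DD − V_SG)/R.
Let x = V_SG − 0.625. Then 93.9 x² + x − 6.985 = 0, giving x = 0.267 V (positive root), so V_SG = 0.892 V.
I_D = (V_DD − V_SG)/R = (7.61 − 0.892) / 28.8 = 0.233 mA.

V_SG = 0.892 V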